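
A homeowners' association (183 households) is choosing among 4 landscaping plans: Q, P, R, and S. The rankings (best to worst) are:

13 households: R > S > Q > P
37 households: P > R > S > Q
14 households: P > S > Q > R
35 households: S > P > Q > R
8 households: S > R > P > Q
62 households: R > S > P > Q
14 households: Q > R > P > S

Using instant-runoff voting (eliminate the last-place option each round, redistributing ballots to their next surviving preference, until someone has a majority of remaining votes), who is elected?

R

Round 1: Q 14, P 51, R 75, S 43. Eliminate Q.
Round 2: P 51, R 89, S 43. Eliminate S.
Round 3: P 86, R 97. R has a majority.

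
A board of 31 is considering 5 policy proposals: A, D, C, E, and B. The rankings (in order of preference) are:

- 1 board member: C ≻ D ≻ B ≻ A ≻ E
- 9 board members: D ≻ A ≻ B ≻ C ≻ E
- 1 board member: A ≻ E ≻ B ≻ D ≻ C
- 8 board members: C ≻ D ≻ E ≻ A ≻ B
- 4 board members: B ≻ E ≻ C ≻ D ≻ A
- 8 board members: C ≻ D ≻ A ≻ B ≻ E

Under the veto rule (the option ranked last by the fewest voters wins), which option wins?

Last-place votes: A 4, D 0, C 1, E 18, B 8.
D is ranked last by the fewest voters, so D wins.

D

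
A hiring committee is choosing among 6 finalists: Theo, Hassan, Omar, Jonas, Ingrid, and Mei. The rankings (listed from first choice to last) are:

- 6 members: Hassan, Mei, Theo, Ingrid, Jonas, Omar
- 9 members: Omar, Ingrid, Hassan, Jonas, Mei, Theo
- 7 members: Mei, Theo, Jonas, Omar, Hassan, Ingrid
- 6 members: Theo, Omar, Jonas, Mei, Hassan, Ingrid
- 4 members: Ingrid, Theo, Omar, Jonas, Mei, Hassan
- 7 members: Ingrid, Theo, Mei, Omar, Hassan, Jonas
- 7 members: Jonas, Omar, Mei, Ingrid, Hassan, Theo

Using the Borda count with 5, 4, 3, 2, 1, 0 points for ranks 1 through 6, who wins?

Theo: 6·3 + 9·0 + 7·4 + 6·5 + 4·4 + 7·4 + 7·0 = 120
Hassan: 6·5 + 9·3 + 7·1 + 6·1 + 4·0 + 7·1 + 7·1 = 84
Omar: 6·0 + 9·5 + 7·2 + 6·4 + 4·3 + 7·2 + 7·4 = 137
Jonas: 6·1 + 9·2 + 7·3 + 6·3 + 4·2 + 7·0 + 7·5 = 106
Ingrid: 6·2 + 9·4 + 7·0 + 6·0 + 4·5 + 7·5 + 7·2 = 117
Mei: 6·4 + 9·1 + 7·5 + 6·2 + 4·1 + 7·3 + 7·3 = 126
Omar has the highest Borda score (137).

Omar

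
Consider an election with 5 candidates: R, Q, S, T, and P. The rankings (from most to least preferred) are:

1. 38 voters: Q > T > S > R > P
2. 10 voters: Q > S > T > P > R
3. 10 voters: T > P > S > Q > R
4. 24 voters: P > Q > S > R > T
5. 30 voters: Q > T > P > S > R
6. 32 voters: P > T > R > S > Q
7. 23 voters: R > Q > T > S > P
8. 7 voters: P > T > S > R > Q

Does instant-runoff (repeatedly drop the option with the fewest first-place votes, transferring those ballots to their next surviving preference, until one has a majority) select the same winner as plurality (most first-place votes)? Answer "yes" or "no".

Instant-runoff — R1 R 23, Q 78, S 0, T 10, P 63 (S out); R2 R 23, Q 78, T 10, P 63 (T out); R3 R 23, Q 78, P 73 (R out); R4 Q 101, P 73 (Q winner). Winner: Q.
Plurality — first-place votes: R 23, Q 78, S 0, T 10, P 63. Winner: Q.
The two methods agree.

yes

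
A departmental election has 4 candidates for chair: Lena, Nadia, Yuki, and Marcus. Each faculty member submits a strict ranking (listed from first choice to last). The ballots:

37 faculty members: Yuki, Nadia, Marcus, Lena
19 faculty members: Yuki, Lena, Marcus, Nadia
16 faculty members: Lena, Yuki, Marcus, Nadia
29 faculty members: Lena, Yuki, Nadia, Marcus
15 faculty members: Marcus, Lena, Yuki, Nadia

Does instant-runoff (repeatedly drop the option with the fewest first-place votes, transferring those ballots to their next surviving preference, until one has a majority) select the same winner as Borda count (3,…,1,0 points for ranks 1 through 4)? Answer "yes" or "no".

no

Instant-runoff — R1 Lena 45, Nadia 0, Yuki 56, Marcus 15 (Nadia out); R2 Lena 45, Yuki 56, Marcus 15 (Marcus out); R3 Lena 60, Yuki 56 (Lena winner). Winner: Lena.
Borda — scores: Lena 203, Nadia 103, Yuki 273, Marcus 117. Winner: Yuki.
The two methods disagree.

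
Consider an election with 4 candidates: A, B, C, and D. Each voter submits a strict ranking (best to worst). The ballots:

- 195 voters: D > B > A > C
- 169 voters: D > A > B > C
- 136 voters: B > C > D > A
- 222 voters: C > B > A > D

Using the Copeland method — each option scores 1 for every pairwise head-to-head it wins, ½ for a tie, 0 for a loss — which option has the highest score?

D

A: beats C; loses to B and D → score 1.
B: beats A and C; loses to D → score 2.
C: loses to A, B, and D → score 0.
D: beats A, B, and C → score 3.
D has the best pairwise record.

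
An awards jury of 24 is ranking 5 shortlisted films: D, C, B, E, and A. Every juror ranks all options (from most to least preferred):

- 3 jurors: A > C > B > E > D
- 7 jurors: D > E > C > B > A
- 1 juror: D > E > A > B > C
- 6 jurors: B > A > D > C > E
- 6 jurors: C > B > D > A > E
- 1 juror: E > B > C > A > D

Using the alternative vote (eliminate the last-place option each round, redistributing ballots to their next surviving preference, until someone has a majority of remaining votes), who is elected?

Round 1: D 8, C 6, B 6, E 1, A 3. Eliminate E.
Round 2: D 8, C 6, B 7, A 3. Eliminate A.
Round 3: D 8, C 9, B 7. Eliminate B.
Round 4: D 14, C 10. D has a majority.

D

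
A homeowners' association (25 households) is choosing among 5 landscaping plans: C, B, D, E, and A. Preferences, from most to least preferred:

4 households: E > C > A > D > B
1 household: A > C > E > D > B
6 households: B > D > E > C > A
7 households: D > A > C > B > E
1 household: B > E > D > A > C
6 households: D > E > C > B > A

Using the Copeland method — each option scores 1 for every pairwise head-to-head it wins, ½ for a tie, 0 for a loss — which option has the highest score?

D

C: beats B and A; loses to D and E → score 2.
B: beats E and A; loses to C and D → score 2.
D: beats C, B, E, and A → score 4.
E: beats C and A; loses to B and D → score 2.
A: loses to C, B, D, and E → score 0.
D has the best pairwise record.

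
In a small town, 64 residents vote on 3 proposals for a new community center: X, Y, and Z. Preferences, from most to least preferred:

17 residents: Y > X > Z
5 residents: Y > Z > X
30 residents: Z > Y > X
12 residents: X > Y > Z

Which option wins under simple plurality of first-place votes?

Z

First-place votes: X 12, Y 22, Z 30.
Z has the most first-place votes.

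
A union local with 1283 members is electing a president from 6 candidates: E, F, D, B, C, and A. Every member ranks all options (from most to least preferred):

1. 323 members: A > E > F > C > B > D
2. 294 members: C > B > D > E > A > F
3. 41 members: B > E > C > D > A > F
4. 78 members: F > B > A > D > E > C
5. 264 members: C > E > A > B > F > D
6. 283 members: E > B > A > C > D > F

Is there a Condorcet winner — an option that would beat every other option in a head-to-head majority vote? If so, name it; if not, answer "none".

E vs F: 1205–78 for E.
E vs D: 911–372 for E.
E vs B: 870–413 for E.
E vs C: 725–558 for E.
E vs A: 882–401 for E.
E beats every other option head-to-head.

E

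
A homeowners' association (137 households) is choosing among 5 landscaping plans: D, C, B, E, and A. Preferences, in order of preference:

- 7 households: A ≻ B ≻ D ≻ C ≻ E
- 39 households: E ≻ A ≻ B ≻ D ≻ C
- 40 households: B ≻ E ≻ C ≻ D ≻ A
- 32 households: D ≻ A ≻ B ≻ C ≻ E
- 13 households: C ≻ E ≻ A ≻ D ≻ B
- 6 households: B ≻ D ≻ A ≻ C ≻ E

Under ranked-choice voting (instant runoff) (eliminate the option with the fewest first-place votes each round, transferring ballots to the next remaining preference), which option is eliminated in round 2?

Round 1: D 32, C 13, B 46, E 39, A 7. Eliminate A.
Round 2: D 32, C 13, B 53, E 39. Eliminate C.

C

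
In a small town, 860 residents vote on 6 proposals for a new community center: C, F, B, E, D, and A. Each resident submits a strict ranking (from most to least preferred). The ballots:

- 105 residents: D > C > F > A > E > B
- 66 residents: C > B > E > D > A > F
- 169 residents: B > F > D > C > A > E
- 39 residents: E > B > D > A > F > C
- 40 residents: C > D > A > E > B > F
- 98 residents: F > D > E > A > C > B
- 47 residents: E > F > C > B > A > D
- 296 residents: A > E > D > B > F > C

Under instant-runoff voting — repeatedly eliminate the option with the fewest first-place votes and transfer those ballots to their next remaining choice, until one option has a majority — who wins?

A

Round 1: C 106, F 98, B 169, E 86, D 105, A 296. Eliminate E.
Round 2: C 106, F 145, B 208, D 105, A 296. Eliminate D.
Round 3: C 211, F 145, B 208, A 296. Eliminate F.
Round 4: C 258, B 208, A 394. Eliminate B.
Round 5: C 427, A 433. A has a majority.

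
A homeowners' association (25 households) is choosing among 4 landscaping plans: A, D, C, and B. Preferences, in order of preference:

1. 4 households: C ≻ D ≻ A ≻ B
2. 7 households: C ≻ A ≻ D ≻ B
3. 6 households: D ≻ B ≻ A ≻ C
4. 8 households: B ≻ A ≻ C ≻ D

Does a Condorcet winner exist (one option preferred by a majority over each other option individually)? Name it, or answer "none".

none

Checking pairwise contests:
B beats A 14–11.
A beats D 15–10.
A beats C 14–11.
D beats B 17–8.
Every option loses at least one head-to-head, so there is no Condorcet winner.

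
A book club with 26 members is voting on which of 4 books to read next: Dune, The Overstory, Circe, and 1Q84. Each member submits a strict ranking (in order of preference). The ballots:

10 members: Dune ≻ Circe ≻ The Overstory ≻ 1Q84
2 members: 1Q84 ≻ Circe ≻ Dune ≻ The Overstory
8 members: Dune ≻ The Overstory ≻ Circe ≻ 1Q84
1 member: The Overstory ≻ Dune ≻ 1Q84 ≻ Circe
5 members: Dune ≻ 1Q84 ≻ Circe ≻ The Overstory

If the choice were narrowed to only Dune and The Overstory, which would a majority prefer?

Voters preferring Dune to The Overstory: 25; preferring The Overstory to Dune: 1.
Dune wins the head-to-head.

Dune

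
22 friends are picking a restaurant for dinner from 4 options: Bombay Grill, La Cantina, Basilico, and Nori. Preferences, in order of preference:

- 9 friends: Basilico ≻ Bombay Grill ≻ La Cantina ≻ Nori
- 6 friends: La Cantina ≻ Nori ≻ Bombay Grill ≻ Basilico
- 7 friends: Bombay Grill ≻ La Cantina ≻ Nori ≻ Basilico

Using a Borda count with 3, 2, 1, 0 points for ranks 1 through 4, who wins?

Bombay Grill

Bombay Grill: 9·2 + 6·1 + 7·3 = 45
La Cantina: 9·1 + 6·3 + 7·2 = 41
Basilico: 9·3 + 6·0 + 7·0 = 27
Nori: 9·0 + 6·2 + 7·1 = 19
Bombay Grill has the highest Borda score (45).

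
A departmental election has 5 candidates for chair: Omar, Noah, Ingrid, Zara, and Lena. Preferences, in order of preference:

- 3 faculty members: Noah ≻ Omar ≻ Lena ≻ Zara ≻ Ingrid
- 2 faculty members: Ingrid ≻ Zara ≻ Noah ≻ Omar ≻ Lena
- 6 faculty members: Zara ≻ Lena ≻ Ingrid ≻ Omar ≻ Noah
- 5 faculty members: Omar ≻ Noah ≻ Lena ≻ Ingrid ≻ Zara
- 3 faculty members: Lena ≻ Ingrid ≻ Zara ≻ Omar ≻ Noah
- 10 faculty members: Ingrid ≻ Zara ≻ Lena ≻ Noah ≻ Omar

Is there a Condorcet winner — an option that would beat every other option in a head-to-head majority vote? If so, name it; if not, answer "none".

none

Checking pairwise contests:
Noah beats Omar 15–14.
Ingrid beats Noah 21–8.
Lena beats Ingrid 17–12.
Ingrid beats Zara 20–9.
Zara beats Lena 18–11.
Every option loses at least one head-to-head, so there is no Condorcet winner.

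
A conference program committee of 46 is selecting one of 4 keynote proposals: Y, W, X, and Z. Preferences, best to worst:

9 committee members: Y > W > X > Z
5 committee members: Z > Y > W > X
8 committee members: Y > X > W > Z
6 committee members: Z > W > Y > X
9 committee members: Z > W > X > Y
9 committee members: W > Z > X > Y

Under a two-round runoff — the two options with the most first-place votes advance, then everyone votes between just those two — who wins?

Z

Round 1 first-place votes: Y 17, W 9, X 0, Z 20.
Z and Y advance.
Runoff: Z is preferred to Y by 29 voters; Y by 17.
Z wins the runoff.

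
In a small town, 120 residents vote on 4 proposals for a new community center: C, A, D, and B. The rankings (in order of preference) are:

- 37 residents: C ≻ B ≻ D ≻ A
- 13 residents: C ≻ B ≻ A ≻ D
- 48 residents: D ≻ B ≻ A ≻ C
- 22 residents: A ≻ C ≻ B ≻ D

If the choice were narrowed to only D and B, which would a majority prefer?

Voters preferring D to B: 48; preferring B to D: 72.
B wins the head-to-head.

B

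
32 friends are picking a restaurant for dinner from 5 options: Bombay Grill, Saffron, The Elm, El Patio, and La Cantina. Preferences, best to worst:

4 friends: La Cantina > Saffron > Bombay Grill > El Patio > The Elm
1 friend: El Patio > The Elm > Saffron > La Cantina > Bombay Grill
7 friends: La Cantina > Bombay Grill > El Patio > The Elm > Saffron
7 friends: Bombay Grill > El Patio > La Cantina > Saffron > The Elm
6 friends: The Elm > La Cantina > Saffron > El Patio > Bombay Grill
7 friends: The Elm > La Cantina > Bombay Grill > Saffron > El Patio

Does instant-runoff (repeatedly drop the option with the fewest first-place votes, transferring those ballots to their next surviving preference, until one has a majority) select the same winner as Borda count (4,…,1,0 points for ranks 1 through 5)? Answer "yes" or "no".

Instant-runoff — R1 Bombay Grill 7, Saffron 0, The Elm 13, El Patio 1, La Cantina 11 (Saffron out); R2 Bombay Grill 7, The Elm 13, El Patio 1, La Cantina 11 (El Patio out); R3 Bombay Grill 7, The Elm 14, La Cantina 11 (Bombay Grill out); R4 The Elm 14, La Cantina 18 (La Cantina winner). Winner: La Cantina.
Borda — scores: Bombay Grill 71, Saffron 40, The Elm 62, El Patio 49, La Cantina 98. Winner: La Cantina.
The two methods agree.

yes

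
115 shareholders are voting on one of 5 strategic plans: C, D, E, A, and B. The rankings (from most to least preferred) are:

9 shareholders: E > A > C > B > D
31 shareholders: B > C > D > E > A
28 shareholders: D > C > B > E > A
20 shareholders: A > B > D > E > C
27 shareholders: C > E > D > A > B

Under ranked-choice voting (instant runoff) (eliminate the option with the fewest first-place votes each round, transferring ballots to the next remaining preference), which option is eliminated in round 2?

Round 1: C 27, D 28, E 9, A 20, B 31. Eliminate E.
Round 2: C 27, D 28, A 29, B 31. Eliminate C.

C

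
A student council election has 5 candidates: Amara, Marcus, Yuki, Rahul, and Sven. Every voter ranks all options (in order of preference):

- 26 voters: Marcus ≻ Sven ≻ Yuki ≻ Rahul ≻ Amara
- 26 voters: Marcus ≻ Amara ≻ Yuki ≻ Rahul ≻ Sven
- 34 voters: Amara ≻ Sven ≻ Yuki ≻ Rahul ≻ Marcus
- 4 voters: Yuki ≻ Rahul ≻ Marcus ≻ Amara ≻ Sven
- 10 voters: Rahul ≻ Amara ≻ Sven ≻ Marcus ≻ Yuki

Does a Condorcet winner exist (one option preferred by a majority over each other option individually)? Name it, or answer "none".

Marcus vs Amara: 56–44 for Marcus.
Marcus vs Yuki: 62–38 for Marcus.
Marcus vs Rahul: 52–48 for Marcus.
Marcus vs Sven: 56–44 for Marcus.
Marcus beats every other option head-to-head.

Marcus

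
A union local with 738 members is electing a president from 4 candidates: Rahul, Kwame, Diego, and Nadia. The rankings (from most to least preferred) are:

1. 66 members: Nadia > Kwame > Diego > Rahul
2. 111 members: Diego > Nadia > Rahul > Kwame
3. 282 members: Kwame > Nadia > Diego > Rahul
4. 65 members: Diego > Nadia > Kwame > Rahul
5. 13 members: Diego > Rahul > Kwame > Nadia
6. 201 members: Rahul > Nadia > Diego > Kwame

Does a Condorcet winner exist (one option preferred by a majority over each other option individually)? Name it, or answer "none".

Nadia

Nadia vs Rahul: 524–214 for Nadia.
Nadia vs Kwame: 443–295 for Nadia.
Nadia vs Diego: 549–189 for Nadia.
Nadia beats every other option head-to-head.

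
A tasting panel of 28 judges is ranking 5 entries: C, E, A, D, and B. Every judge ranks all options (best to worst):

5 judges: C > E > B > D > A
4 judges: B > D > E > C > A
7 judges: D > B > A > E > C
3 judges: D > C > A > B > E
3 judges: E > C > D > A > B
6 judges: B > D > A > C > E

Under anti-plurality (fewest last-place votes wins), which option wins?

D

Last-place votes: C 7, E 9, A 9, D 0, B 3.
D is ranked last by the fewest voters, so D wins.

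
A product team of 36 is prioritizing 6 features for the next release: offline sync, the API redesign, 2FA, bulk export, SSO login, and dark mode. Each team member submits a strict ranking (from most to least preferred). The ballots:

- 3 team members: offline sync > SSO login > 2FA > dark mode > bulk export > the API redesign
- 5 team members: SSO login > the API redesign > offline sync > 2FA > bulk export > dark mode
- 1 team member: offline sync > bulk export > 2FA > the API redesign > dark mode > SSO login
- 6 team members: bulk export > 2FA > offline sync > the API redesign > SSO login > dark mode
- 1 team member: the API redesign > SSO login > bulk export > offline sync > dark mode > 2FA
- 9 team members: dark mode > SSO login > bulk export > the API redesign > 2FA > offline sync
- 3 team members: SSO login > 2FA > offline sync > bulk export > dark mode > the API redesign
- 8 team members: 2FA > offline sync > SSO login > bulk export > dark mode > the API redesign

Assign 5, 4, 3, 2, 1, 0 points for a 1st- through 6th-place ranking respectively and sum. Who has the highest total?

SSO login

offline sync: 3·5 + 5·3 + 1·5 + 6·3 + 1·2 + 9·0 + 3·3 + 8·4 = 96
the API redesign: 3·0 + 5·4 + 1·2 + 6·2 + 1·5 + 9·2 + 3·0 + 8·0 = 57
2FA: 3·3 + 5·2 + 1·3 + 6·4 + 1·0 + 9·1 + 3·4 + 8·5 = 107
bulk export: 3·1 + 5·1 + 1·4 + 6·5 + 1·3 + 9·3 + 3·2 + 8·2 = 94
SSO login: 3·4 + 5·5 + 1·0 + 6·1 + 1·4 + 9·4 + 3·5 + 8·3 = 122
dark mode: 3·2 + 5·0 + 1·1 + 6·0 + 1·1 + 9·5 + 3·1 + 8·1 = 64
SSO login has the highest Borda score (122).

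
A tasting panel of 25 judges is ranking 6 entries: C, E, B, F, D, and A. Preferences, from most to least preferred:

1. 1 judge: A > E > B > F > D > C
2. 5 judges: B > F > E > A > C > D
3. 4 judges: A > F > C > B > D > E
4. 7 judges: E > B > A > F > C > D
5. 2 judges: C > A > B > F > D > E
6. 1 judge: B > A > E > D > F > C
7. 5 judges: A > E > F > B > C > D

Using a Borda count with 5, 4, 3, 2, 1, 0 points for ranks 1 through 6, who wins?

A

C: 1·0 + 5·1 + 4·3 + 7·1 + 2·5 + 1·0 + 5·1 = 39
E: 1·4 + 5·3 + 4·0 + 7·5 + 2·0 + 1·3 + 5·4 = 77
B: 1·3 + 5·5 + 4·2 + 7·4 + 2·3 + 1·5 + 5·2 = 85
F: 1·2 + 5·4 + 4·4 + 7·2 + 2·2 + 1·1 + 5·3 = 72
D: 1·1 + 5·0 + 4·1 + 7·0 + 2·1 + 1·2 + 5·0 = 9
A: 1·5 + 5·2 + 4·5 + 7·3 + 2·4 + 1·4 + 5·5 = 93
A has the highest Borda score (93).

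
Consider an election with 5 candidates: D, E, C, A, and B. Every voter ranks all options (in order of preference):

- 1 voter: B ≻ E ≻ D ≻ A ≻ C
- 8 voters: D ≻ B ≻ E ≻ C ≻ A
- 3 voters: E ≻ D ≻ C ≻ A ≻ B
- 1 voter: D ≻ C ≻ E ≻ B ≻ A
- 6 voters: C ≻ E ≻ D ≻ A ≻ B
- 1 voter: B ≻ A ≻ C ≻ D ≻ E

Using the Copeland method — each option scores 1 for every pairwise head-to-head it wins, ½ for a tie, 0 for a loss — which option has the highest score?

D: beats C, A, and B; ties E → score 3.5.
E: beats C and A; ties D and B → score 3.
C: beats A; ties B; loses to D and E → score 1.5.
A: loses to D, E, C, and B → score 0.
B: beats A; ties E and C; loses to D → score 2.
D has the best pairwise record.

D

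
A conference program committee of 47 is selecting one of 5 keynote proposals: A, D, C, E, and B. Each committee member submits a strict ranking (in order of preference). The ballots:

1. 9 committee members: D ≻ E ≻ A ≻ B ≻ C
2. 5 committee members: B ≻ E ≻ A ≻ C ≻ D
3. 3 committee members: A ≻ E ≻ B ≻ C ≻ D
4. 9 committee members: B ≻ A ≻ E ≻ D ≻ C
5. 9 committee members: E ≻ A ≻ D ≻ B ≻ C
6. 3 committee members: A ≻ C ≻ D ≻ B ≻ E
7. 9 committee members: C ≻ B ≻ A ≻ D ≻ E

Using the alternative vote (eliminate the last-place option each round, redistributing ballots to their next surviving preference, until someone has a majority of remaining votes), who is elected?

B

Round 1: A 6, D 9, C 9, E 9, B 14. Eliminate A.
Round 2: D 9, C 12, E 12, B 14. Eliminate D.
Round 3: C 12, E 21, B 14. Eliminate C.
Round 4: E 21, B 26. B has a majority.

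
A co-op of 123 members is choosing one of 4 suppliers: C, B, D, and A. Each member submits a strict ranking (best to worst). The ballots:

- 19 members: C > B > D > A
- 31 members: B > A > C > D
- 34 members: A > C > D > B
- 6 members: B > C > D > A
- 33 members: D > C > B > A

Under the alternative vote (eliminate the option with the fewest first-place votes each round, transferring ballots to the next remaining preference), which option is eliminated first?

Round 1: C 19, B 37, D 33, A 34. Eliminate C.

C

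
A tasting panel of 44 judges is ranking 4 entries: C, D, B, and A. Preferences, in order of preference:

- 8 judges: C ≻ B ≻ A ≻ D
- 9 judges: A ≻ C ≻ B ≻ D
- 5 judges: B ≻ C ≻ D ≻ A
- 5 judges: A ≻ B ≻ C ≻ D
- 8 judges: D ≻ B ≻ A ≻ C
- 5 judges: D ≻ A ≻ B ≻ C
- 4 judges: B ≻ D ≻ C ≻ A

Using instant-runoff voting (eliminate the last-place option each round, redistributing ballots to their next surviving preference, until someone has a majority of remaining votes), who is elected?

Round 1: C 8, D 13, B 9, A 14. Eliminate C.
Round 2: D 13, B 17, A 14. Eliminate D.
Round 3: B 25, A 19. B has a majority.

B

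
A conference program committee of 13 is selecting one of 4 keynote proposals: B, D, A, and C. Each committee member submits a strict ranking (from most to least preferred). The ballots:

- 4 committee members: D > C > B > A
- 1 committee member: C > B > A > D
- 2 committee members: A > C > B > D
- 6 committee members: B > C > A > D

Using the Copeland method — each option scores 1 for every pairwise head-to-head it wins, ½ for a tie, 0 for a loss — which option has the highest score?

C

B: beats D and A; loses to C → score 2.
D: loses to B, A, and C → score 0.
A: beats D; loses to B and C → score 1.
C: beats B, D, and A → score 3.
C has the best pairwise record.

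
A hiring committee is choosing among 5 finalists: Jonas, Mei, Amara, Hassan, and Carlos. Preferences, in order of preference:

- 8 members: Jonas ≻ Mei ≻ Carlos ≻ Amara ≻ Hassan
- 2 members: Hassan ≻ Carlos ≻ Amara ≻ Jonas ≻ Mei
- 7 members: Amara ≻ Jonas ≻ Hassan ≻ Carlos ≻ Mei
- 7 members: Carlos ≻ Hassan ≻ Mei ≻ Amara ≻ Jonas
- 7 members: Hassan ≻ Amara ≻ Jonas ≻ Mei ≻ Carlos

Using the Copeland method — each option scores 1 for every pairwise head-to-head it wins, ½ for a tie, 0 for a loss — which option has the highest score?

Jonas: beats Mei and Carlos; loses to Amara and Hassan → score 2.
Mei: loses to Jonas, Amara, Hassan, and Carlos → score 0.
Amara: beats Jonas and Mei; loses to Hassan and Carlos → score 2.
Hassan: beats Jonas, Mei, Amara, and Carlos → score 4.
Carlos: beats Mei and Amara; loses to Jonas and Hassan → score 2.
Hassan has the best pairwise record.

Hassan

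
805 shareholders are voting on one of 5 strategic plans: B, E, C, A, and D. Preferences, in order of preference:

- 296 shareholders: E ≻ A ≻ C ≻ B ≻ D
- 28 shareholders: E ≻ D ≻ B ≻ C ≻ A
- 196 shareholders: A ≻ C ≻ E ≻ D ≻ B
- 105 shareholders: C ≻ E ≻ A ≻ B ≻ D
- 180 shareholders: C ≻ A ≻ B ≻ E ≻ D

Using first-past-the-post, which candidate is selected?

E

First-place votes: B 0, E 324, C 285, A 196, D 0.
E has the most first-place votes.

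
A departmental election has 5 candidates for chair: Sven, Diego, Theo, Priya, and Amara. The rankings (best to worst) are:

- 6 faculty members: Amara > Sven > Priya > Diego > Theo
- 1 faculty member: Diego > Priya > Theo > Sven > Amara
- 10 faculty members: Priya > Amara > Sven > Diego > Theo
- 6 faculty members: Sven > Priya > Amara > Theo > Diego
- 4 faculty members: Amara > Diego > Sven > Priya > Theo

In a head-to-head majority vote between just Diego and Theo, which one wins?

Diego

Voters preferring Diego to Theo: 21; preferring Theo to Diego: 6.
Diego wins the head-to-head.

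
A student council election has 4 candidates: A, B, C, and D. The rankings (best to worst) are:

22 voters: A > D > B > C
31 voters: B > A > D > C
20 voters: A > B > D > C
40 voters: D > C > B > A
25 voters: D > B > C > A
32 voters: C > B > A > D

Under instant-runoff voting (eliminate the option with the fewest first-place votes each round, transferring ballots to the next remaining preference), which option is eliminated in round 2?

C

Round 1: A 42, B 31, C 32, D 65. Eliminate B.
Round 2: A 73, C 32, D 65. Eliminate C.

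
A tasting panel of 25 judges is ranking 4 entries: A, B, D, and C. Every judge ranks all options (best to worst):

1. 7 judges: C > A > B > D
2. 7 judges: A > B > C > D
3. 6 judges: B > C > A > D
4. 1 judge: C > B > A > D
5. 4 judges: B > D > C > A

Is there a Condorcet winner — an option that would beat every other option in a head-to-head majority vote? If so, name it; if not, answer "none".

Checking pairwise contests:
C beats A 18–7.
A beats B 14–11.
A beats D 21–4.
B beats C 17–8.
Every option loses at least one head-to-head, so there is no Condorcet winner.

none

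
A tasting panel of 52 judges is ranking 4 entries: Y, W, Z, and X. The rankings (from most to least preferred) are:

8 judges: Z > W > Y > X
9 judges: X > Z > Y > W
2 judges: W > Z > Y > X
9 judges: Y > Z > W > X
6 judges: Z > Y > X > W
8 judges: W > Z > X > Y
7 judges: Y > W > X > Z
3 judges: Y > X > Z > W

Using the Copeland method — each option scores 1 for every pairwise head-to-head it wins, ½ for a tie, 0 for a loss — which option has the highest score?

Z

Y: beats W and X; loses to Z → score 2.
W: beats X; loses to Y and Z → score 1.
Z: beats Y, W, and X → score 3.
X: loses to Y, W, and Z → score 0.
Z has the best pairwise record.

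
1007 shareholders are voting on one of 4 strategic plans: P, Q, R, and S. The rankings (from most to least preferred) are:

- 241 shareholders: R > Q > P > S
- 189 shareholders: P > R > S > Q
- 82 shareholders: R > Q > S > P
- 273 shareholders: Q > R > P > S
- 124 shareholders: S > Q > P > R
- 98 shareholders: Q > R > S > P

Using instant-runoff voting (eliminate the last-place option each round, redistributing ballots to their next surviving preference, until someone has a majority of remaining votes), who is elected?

Round 1: P 189, Q 371, R 323, S 124. Eliminate S.
Round 2: P 189, Q 495, R 323. Eliminate P.
Round 3: Q 495, R 512. R has a majority.

R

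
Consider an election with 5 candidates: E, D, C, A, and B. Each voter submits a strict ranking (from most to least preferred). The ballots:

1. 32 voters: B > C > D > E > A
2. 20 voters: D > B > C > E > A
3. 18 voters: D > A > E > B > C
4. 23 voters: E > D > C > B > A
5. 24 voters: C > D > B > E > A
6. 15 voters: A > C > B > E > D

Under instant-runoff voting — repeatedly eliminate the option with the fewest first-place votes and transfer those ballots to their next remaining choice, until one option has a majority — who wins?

C

Round 1: E 23, D 38, C 24, A 15, B 32. Eliminate A.
Round 2: E 23, D 38, C 39, B 32. Eliminate E.
Round 3: D 61, C 39, B 32. Eliminate B.
Round 4: D 61, C 71. C has a majority.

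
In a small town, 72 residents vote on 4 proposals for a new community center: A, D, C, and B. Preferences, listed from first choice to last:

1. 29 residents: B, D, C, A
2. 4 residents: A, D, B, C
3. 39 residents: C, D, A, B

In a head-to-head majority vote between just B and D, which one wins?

D

Voters preferring B to D: 29; preferring D to B: 43.
D wins the head-to-head.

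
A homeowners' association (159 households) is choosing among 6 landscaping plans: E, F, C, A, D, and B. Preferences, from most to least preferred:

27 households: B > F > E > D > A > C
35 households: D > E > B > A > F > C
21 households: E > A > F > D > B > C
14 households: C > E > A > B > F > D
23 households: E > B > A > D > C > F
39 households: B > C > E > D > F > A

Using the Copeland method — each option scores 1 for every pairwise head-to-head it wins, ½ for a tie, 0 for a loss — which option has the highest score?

E

E: beats F, C, A, D, and B → score 5.
F: beats C; loses to E, A, D, and B → score 1.
C: loses to E, F, A, D, and B → score 0.
A: beats F and C; loses to E, D, and B → score 2.
D: beats F, C, and A; loses to E and B → score 3.
B: beats F, C, A, and D; loses to E → score 4.
E has the best pairwise record.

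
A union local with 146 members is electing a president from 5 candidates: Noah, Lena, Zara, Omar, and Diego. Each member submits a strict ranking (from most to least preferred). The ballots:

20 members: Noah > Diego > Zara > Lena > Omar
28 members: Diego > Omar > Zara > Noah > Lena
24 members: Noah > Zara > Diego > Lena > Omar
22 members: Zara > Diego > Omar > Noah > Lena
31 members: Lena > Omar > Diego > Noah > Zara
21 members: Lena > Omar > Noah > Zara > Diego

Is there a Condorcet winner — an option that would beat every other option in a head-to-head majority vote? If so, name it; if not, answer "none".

Diego

Diego vs Noah: 81–65 for Diego.
Diego vs Lena: 94–52 for Diego.
Diego vs Zara: 79–67 for Diego.
Diego vs Omar: 94–52 for Diego.
Diego beats every other option head-to-head.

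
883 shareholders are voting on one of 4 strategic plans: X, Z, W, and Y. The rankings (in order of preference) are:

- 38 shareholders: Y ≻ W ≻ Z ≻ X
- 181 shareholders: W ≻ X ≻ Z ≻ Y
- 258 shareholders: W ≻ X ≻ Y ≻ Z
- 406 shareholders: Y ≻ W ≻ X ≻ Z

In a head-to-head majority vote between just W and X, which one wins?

W

Voters preferring W to X: 883; preferring X to W: 0.
W wins the head-to-head.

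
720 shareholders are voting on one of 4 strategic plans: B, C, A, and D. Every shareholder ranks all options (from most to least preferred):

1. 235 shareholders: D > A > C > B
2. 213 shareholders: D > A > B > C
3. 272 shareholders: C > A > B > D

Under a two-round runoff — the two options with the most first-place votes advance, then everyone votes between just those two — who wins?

D

Round 1 first-place votes: B 0, C 272, A 0, D 448.
D and C advance.
Runoff: D is preferred to C by 448 voters; C by 272.
D wins the runoff.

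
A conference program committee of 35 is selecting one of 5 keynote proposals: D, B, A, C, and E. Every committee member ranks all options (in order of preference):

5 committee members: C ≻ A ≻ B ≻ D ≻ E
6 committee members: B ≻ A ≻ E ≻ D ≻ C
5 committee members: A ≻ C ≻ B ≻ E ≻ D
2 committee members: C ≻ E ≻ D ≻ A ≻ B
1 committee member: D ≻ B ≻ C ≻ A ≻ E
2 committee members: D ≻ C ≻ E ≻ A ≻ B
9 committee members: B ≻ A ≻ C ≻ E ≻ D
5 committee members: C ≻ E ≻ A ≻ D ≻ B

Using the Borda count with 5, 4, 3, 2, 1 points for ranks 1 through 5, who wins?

A

D: 5·2 + 6·2 + 5·1 + 2·3 + 1·5 + 2·5 + 9·1 + 5·2 = 67
B: 5·3 + 6·5 + 5·3 + 2·1 + 1·4 + 2·1 + 9·5 + 5·1 = 118
A: 5·4 + 6·4 + 5·5 + 2·2 + 1·2 + 2·2 + 9·4 + 5·3 = 130
C: 5·5 + 6·1 + 5·4 + 2·5 + 1·3 + 2·4 + 9·3 + 5·5 = 124
E: 5·1 + 6·3 + 5·2 + 2·4 + 1·1 + 2·3 + 9·2 + 5·4 = 86
A has the highest Borda score (130).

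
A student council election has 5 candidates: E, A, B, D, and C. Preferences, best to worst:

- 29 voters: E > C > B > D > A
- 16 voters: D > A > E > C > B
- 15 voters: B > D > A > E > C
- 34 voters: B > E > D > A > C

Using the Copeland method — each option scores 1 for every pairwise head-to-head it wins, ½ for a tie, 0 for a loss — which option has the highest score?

E: beats A, D, and C; loses to B → score 3.
A: beats C; loses to E, B, and D → score 1.
B: beats E, A, D, and C → score 4.
D: beats A and C; loses to E and B → score 2.
C: loses to E, A, B, and D → score 0.
B has the best pairwise record.

B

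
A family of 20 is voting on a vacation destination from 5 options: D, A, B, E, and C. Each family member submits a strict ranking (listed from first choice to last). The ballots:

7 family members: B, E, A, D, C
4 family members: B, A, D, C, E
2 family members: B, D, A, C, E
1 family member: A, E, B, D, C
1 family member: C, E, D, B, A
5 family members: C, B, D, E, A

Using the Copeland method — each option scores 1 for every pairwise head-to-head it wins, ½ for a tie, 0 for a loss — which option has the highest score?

B

D: beats E and C; loses to A and B → score 2.
A: beats D and C; loses to B and E → score 2.
B: beats D, A, E, and C → score 4.
E: beats A; loses to D, B, and C → score 1.
C: beats E; loses to D, A, and B → score 1.
B has the best pairwise record.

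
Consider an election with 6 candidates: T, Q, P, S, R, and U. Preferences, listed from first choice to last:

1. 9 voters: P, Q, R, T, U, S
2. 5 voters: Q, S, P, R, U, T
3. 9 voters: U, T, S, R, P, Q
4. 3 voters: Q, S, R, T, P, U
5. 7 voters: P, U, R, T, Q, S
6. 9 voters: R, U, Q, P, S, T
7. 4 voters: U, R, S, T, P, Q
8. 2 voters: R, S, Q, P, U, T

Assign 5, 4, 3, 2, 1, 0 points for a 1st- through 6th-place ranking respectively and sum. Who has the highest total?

T: 9·2 + 5·0 + 9·4 + 3·2 + 7·2 + 9·0 + 4·2 + 2·0 = 82
Q: 9·4 + 5·5 + 9·0 + 3·5 + 7·1 + 9·3 + 4·0 + 2·3 = 116
P: 9·5 + 5·3 + 9·1 + 3·1 + 7·5 + 9·2 + 4·1 + 2·2 = 133
S: 9·0 + 5·4 + 9·3 + 3·4 + 7·0 + 9·1 + 4·3 + 2·4 = 88
R: 9·3 + 5·2 + 9·2 + 3·3 + 7·3 + 9·5 + 4·4 + 2·5 = 156
U: 9·1 + 5·1 + 9·5 + 3·0 + 7·4 + 9·4 + 4·5 + 2·1 = 145
R has the highest Borda score (156).

R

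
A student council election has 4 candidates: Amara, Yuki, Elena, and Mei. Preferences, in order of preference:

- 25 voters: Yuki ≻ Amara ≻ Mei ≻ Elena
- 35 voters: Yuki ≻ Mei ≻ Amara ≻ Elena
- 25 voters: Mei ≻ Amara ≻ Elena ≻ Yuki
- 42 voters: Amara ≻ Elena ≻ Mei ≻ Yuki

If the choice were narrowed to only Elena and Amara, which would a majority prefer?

Voters preferring Elena to Amara: 0; preferring Amara to Elena: 127.
Amara wins the head-to-head.

Amara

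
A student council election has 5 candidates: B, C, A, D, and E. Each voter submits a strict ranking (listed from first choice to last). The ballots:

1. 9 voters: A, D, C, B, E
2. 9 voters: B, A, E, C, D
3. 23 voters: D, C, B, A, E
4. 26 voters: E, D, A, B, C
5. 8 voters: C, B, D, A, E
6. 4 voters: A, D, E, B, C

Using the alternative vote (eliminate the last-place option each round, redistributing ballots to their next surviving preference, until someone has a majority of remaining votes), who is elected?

Round 1: B 9, C 8, A 13, D 23, E 26. Eliminate C.
Round 2: B 17, A 13, D 23, E 26. Eliminate A.
Round 3: B 17, D 36, E 26. Eliminate B.
Round 4: D 44, E 35. D has a majority.

D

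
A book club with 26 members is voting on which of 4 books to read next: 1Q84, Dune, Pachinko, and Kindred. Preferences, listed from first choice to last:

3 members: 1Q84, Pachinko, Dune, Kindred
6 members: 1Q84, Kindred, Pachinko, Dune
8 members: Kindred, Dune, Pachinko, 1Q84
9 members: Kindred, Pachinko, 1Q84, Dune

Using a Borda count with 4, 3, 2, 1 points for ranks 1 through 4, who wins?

Kindred

1Q84: 3·4 + 6·4 + 8·1 + 9·2 = 62
Dune: 3·2 + 6·1 + 8·3 + 9·1 = 45
Pachinko: 3·3 + 6·2 + 8·2 + 9·3 = 64
Kindred: 3·1 + 6·3 + 8·4 + 9·4 = 89
Kindred has the highest Borda score (89).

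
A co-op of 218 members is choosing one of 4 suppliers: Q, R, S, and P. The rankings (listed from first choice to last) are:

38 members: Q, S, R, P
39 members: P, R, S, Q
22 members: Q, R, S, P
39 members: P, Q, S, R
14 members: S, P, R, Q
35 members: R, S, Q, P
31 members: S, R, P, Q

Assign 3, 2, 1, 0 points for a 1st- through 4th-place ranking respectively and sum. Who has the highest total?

Q: 38·3 + 39·0 + 22·3 + 39·2 + 14·0 + 35·1 + 31·0 = 293
R: 38·1 + 39·2 + 22·2 + 39·0 + 14·1 + 35·3 + 31·2 = 341
S: 38·2 + 39·1 + 22·1 + 39·1 + 14·3 + 35·2 + 31·3 = 381
P: 38·0 + 39·3 + 22·0 + 39·3 + 14·2 + 35·0 + 31·1 = 293
S has the highest Borda score (381).

S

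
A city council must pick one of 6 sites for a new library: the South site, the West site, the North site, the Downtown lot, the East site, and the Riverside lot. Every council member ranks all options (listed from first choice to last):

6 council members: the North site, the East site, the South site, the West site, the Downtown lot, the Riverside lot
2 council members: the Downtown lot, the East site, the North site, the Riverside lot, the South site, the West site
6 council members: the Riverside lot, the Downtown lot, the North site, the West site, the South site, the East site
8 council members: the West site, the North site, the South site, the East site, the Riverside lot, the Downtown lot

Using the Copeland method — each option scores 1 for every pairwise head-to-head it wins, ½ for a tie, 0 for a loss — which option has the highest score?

the South site: beats the Downtown lot, the East site, and the Riverside lot; loses to the West site and the North site → score 3.
the West site: beats the South site, the Downtown lot, the East site, and the Riverside lot; loses to the North site → score 4.
the North site: beats the South site, the West site, the Downtown lot, the East site, and the Riverside lot → score 5.
the Downtown lot: loses to the South site, the West site, the North site, the East site, and the Riverside lot → score 0.
the East site: beats the Downtown lot and the Riverside lot; loses to the South site, the West site, and the North site → score 2.
the Riverside lot: beats the Downtown lot; loses to the South site, the West site, the North site, and the East site → score 1.
the North site has the best pairwise record.

the North site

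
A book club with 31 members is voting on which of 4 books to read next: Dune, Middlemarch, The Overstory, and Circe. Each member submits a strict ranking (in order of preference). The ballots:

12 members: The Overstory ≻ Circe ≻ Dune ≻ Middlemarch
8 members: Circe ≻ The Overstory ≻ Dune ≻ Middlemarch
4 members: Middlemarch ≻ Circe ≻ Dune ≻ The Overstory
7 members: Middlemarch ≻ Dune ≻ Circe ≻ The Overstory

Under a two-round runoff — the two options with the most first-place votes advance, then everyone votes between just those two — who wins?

The Overstory

Round 1 first-place votes: Dune 0, Middlemarch 11, The Overstory 12, Circe 8.
The Overstory and Middlemarch advance.
Runoff: The Overstory is preferred to Middlemarch by 20 voters; Middlemarch by 11.
The Overstory wins the runoff.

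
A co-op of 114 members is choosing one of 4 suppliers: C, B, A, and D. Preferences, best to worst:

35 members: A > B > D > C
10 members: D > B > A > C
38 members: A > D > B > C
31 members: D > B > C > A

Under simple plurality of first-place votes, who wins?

A

First-place votes: C 0, B 0, A 73, D 41.
A has the most first-place votes.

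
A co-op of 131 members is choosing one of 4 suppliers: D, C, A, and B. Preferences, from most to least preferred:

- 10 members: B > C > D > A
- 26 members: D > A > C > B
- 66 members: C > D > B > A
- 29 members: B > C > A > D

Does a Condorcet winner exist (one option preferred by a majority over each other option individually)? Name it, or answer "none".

C

C vs D: 105–26 for C.
C vs A: 105–26 for C.
C vs B: 92–39 for C.
C beats every other option head-to-head.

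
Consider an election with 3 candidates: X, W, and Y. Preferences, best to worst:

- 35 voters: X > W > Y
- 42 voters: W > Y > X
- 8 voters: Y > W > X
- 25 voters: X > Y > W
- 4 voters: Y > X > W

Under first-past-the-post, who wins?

First-place votes: X 60, W 42, Y 12.
X has the most first-place votes.

X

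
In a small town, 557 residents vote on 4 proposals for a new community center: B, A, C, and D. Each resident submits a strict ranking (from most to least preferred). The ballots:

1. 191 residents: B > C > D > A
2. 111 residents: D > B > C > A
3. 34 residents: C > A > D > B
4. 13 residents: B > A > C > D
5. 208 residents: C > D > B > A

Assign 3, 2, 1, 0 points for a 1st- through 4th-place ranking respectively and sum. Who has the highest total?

C

B: 191·3 + 111·2 + 34·0 + 13·3 + 208·1 = 1042
A: 191·0 + 111·0 + 34·2 + 13·2 + 208·0 = 94
C: 191·2 + 111·1 + 34·3 + 13·1 + 208·3 = 1232
D: 191·1 + 111·3 + 34·1 + 13·0 + 208·2 = 974
C has the highest Borda score (1232).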